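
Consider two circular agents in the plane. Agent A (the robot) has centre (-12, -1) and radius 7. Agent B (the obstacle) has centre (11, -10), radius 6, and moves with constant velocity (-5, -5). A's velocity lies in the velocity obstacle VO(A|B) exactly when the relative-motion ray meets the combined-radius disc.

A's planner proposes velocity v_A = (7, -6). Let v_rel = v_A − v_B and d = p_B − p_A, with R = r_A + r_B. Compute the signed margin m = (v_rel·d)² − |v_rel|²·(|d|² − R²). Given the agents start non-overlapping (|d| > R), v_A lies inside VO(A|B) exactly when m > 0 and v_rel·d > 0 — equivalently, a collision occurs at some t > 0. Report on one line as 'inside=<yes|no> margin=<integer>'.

d = (23, -9),  |d|² = 610;  R = 7+6 = 13,  c = 610−13² = 441
v_rel = (12, -1),  |v_rel|² = 145;  v_rel·d = (12)·(23) + (-1)·(-9) = 285
145·t² − 570·t + 441 = 0  ⇒  m = 285² − 145·441 = 17280
m = 17280 > 0,  v_rel·d = 285 > 0  ⇒  inside

inside=yes margin=17280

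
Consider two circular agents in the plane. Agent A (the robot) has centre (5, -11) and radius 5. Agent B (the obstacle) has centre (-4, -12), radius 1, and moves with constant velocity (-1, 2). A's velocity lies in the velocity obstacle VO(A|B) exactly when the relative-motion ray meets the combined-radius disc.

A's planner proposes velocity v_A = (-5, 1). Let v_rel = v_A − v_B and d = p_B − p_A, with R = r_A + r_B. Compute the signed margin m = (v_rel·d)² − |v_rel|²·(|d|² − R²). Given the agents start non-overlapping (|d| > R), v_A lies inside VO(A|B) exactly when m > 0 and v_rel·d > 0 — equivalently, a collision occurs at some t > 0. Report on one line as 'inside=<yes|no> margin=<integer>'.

d = (-9, -1),  |d|² = 82;  R = 5+1 = 6,  c = 82−6² = 46
v_rel = (-4, -1),  |v_rel|² = 17;  v_rel·d = (-4)·(-9) + (-1)·(-1) = 37
17·t² − 74·t + 46 = 0  ⇒  m = 37² − 17·46 = 587
m = 587 > 0,  v_rel·d = 37 > 0  ⇒  inside

inside=yes margin=587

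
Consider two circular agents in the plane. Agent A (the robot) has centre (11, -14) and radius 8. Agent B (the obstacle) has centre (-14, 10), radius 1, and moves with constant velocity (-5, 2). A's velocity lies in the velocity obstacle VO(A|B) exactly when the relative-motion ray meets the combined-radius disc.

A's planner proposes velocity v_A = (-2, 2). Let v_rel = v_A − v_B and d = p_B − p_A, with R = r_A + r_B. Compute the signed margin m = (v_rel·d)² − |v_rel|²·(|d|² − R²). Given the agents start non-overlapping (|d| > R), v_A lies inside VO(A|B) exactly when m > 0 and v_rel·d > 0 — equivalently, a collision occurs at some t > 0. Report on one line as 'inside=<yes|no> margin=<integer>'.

d = (-25, 24),  |d|² = 1201;  R = 8+1 = 9,  c = 1201−9² = 1120
v_rel = (3, 0),  |v_rel|² = 9;  v_rel·d = (3)·(-25) + (0)·(24) = -75
9·t² + 150·t + 1120 = 0  ⇒  m = (-75)² − 9·1120 = -4455
m = -4455 < 0,  v_rel·d = -75 < 0  ⇒  outside

inside=no margin=-4455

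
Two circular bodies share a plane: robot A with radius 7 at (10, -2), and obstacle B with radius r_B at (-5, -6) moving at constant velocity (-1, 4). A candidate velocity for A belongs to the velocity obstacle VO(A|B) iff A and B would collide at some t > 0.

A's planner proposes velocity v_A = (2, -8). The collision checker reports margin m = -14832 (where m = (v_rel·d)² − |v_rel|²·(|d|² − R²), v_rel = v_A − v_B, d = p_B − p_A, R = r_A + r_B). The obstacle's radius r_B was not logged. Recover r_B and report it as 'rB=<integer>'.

m = -14832
d = (-15, -4);  v_rel = (3, -12),  |v_rel|² = 153
v_rel×d = (3)·(-4) − (-12)·(-15) = -192
since m = R²·153 − (-192)²:  R² = (36864 + -14832) / 153 = 144
R = √144 = 12  ⇒  r_B = 12 − 7 = 5

rB=5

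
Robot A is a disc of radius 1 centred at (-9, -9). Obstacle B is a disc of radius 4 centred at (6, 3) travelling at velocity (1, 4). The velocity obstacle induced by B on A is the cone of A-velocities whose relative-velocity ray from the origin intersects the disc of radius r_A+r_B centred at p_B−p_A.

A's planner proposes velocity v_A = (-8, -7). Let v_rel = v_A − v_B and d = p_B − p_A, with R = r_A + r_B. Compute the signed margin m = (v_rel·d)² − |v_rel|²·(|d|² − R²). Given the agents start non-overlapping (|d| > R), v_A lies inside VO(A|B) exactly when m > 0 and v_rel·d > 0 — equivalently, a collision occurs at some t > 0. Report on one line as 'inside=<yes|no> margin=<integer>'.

d = (15, 12),  |d|² = 369;  R = 1+4 = 5,  c = 369−5² = 344
v_rel = (-9, -11),  |v_rel|² = 202;  v_rel·d = (-9)·(15) + (-11)·(12) = -267
202·t² + 534·t + 344 = 0  ⇒  m = (-267)² − 202·344 = 1801
m = 1801 > 0,  v_rel·d = -267 < 0  ⇒  outside

inside=no margin=1801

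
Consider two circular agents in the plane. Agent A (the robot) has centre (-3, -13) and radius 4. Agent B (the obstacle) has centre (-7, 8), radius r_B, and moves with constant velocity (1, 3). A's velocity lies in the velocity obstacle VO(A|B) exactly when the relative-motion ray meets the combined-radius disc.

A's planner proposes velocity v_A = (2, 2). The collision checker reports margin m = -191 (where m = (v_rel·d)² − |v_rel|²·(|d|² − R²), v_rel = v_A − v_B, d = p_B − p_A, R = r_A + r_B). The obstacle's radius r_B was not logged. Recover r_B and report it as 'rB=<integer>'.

m = -191
d = (-4, 21);  v_rel = (1, -1),  |v_rel|² = 2
v_rel×d = (1)·(21) − (-1)·(-4) = 17
since m = R²·2 − 17²:  R² = (289 + -191) / 2 = 49
R = √49 = 7  ⇒  r_B = 7 − 4 = 3

rB=3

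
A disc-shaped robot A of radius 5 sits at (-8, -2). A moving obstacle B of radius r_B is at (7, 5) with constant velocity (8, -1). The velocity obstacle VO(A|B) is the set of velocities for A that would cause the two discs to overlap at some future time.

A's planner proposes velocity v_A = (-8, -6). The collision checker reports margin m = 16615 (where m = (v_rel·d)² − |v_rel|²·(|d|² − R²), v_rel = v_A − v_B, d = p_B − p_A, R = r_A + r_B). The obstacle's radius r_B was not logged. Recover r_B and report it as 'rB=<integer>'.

m = 16615
d = (15, 7);  v_rel = (-16, -5),  |v_rel|² = 281
v_rel×d = (-16)·(7) − (-5)·(15) = -37
since m = R²·281 − (-37)²:  R² = (1369 + 16615) / 281 = 64
R = √64 = 8  ⇒  r_B = 8 − 5 = 3

rB=3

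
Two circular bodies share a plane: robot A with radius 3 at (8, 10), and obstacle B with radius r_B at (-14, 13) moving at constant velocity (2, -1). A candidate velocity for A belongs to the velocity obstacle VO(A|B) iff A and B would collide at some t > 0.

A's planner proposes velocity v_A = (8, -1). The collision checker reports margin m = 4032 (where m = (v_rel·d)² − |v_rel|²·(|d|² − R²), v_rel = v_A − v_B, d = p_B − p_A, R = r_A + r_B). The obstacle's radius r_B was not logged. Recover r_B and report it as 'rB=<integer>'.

m = 4032
d = (-22, 3);  v_rel = (6, 0),  |v_rel|² = 36
v_rel×d = (6)·(3) − (0)·(-22) = 18
since m = R²·36 − 18²:  R² = (324 + 4032) / 36 = 121
R = √121 = 11  ⇒  r_B = 11 − 3 = 8

rB=8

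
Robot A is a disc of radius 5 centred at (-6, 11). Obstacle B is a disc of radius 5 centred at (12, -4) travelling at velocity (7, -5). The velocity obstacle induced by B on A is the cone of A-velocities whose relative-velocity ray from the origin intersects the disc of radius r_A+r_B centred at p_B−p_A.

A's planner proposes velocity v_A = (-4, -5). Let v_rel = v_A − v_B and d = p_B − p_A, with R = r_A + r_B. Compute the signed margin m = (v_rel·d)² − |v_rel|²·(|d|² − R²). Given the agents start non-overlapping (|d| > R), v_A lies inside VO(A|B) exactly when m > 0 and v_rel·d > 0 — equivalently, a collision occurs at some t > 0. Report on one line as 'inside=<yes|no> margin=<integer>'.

d = (18, -15),  |d|² = 549;  R = 5+5 = 10,  c = 549−10² = 449
v_rel = (-11, 0),  |v_rel|² = 121;  v_rel·d = (-11)·(18) + (0)·(-15) = -198
121·t² + 396·t + 449 = 0  ⇒  m = (-198)² − 121·449 = -15125
m = -15125 < 0,  v_rel·d = -198 < 0  ⇒  outside

inside=no margin=-15125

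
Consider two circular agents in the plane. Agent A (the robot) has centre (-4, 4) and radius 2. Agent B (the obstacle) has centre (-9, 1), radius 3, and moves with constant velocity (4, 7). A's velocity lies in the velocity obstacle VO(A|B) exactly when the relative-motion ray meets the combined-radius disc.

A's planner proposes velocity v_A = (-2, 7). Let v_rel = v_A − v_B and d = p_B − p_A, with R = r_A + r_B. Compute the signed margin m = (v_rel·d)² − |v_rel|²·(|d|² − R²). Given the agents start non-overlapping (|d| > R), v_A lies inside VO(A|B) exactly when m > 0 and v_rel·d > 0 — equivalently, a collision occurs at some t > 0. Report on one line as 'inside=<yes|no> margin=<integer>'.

d = (-5, -3),  |d|² = 34;  R = 2+3 = 5,  c = 34−5² = 9
v_rel = (-6, 0),  |v_rel|² = 36;  v_rel·d = (-6)·(-5) + (0)·(-3) = 30
36·t² − 60·t + 9 = 0  ⇒  m = 30² − 36·9 = 576
m = 576 > 0,  v_rel·d = 30 > 0  ⇒  inside

inside=yes margin=576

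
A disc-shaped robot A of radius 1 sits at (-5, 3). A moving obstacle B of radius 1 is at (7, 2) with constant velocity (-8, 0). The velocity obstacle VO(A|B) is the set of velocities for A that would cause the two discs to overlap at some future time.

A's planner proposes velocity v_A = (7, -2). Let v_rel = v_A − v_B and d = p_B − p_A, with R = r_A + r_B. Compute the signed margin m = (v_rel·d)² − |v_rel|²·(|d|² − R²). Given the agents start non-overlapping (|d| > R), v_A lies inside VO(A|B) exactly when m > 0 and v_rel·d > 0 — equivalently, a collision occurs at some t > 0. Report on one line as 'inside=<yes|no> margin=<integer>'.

d = (12, -1),  |d|² = 145;  R = 1+1 = 2,  c = 145−2² = 141
v_rel = (15, -2),  |v_rel|² = 229;  v_rel·d = (15)·(12) + (-2)·(-1) = 182
229·t² − 364·t + 141 = 0  ⇒  m = 182² − 229·141 = 835
m = 835 > 0,  v_rel·d = 182 > 0  ⇒  inside

inside=yes margin=835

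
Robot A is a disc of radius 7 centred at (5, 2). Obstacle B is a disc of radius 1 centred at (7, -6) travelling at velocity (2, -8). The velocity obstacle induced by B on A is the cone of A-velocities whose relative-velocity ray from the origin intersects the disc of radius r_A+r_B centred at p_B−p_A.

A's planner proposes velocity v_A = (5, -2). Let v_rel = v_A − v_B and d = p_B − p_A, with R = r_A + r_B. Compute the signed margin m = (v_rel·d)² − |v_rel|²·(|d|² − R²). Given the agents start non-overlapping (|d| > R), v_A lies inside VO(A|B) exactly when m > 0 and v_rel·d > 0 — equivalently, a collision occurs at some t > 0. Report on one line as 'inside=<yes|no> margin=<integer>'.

d = (2, -8),  |d|² = 68;  R = 7+1 = 8,  c = 68−8² = 4
v_rel = (3, 6),  |v_rel|² = 45;  v_rel·d = (3)·(2) + (6)·(-8) = -42
45·t² + 84·t + 4 = 0  ⇒  m = (-42)² − 45·4 = 1584
m = 1584 > 0,  v_rel·d = -42 < 0  ⇒  outside

inside=no margin=1584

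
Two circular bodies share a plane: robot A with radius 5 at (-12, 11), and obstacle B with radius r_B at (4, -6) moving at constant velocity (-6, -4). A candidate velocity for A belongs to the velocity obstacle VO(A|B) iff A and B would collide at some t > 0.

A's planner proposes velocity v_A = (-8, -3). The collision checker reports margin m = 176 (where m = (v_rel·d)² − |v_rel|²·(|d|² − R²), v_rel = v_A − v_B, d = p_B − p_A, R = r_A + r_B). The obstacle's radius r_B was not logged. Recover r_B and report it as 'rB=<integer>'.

m = 176
d = (16, -17);  v_rel = (-2, 1),  |v_rel|² = 5
v_rel×d = (-2)·(-17) − (1)·(16) = 18
since m = R²·5 − 18²:  R² = (324 + 176) / 5 = 100
R = √100 = 10  ⇒  r_B = 10 − 5 = 5

rB=5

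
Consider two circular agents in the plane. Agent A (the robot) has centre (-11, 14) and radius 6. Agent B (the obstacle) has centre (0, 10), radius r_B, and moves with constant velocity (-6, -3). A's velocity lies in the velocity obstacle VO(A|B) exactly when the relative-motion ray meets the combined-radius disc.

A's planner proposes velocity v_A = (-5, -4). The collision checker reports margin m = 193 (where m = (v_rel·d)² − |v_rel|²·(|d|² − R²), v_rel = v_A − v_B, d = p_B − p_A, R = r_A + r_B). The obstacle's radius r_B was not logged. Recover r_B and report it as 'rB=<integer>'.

m = 193
d = (11, -4);  v_rel = (1, -1),  |v_rel|² = 2
v_rel×d = (1)·(-4) − (-1)·(11) = 7
since m = R²·2 − 7²:  R² = (49 + 193) / 2 = 121
R = √121 = 11  ⇒  r_B = 11 − 6 = 5

rB=5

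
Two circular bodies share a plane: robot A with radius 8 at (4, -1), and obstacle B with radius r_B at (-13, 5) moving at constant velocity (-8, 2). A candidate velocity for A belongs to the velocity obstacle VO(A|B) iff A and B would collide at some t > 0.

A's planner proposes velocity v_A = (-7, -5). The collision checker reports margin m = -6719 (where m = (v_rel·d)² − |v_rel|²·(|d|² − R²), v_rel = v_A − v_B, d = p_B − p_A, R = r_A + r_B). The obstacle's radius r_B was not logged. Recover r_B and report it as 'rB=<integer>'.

m = -6719
d = (-17, 6);  v_rel = (1, -7),  |v_rel|² = 50
v_rel×d = (1)·(6) − (-7)·(-17) = -113
since m = R²·50 − (-113)²:  R² = (12769 + -6719) / 50 = 121
R = √121 = 11  ⇒  r_B = 11 − 8 = 3

rB=3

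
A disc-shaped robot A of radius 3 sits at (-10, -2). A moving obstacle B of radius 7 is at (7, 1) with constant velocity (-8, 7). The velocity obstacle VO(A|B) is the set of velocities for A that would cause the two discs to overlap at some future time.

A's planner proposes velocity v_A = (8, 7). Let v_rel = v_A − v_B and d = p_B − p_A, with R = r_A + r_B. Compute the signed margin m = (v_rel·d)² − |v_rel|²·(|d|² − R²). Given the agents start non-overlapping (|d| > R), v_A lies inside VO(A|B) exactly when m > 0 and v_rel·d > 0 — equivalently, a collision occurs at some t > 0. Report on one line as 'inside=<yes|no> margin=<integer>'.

d = (17, 3),  |d|² = 298;  R = 3+7 = 10,  c = 298−10² = 198
v_rel = (16, 0),  |v_rel|² = 256;  v_rel·d = (16)·(17) + (0)·(3) = 272
256·t² − 544·t + 198 = 0  ⇒  m = 272² − 256·198 = 23296
m = 23296 > 0,  v_rel·d = 272 > 0  ⇒  inside

inside=yes margin=23296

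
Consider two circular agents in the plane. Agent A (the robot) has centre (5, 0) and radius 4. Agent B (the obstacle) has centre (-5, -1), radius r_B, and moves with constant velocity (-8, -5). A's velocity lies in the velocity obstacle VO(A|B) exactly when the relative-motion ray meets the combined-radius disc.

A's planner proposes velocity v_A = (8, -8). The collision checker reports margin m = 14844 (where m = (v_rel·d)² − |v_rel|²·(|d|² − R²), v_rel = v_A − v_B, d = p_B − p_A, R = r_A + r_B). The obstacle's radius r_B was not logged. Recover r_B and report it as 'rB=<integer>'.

m = 14844
d = (-10, -1);  v_rel = (16, -3),  |v_rel|² = 265
v_rel×d = (16)·(-1) − (-3)·(-10) = -46
since m = R²·265 − (-46)²:  R² = (2116 + 14844) / 265 = 64
R = √64 = 8  ⇒  r_B = 8 − 4 = 4

rB=4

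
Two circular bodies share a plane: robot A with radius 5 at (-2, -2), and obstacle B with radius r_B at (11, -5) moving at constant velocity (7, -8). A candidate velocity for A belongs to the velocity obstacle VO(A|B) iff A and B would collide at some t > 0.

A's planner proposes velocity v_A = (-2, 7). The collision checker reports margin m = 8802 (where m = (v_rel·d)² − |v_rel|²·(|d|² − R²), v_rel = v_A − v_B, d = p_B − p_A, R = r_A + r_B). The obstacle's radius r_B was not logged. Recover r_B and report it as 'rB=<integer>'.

m = 8802
d = (13, -3);  v_rel = (-9, 15),  |v_rel|² = 306
v_rel×d = (-9)·(-3) − (15)·(13) = -168
since m = R²·306 − (-168)²:  R² = (28224 + 8802) / 306 = 121
R = √121 = 11  ⇒  r_B = 11 − 5 = 6

rB=6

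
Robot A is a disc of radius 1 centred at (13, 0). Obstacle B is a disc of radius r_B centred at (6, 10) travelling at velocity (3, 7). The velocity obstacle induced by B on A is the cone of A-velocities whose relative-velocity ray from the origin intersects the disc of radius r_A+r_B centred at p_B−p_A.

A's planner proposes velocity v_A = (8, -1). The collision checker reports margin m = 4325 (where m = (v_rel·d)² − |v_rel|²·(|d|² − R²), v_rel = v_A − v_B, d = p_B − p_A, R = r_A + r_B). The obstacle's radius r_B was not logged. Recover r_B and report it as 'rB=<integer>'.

m = 4325
d = (-7, 10);  v_rel = (5, -8),  |v_rel|² = 89
v_rel×d = (5)·(10) − (-8)·(-7) = -6
since m = R²·89 − (-6)²:  R² = (36 + 4325) / 89 = 49
R = √49 = 7  ⇒  r_B = 7 − 1 = 6

rB=6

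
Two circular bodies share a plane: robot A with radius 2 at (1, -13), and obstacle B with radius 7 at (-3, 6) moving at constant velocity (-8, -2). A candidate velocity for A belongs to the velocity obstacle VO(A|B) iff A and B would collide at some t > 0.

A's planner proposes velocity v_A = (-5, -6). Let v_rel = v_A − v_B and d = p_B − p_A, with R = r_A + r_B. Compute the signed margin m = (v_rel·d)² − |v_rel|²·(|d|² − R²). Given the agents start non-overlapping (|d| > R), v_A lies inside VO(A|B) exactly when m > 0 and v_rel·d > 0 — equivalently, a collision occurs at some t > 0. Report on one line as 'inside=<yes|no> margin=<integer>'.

d = (-4, 19),  |d|² = 377;  R = 2+7 = 9,  c = 377−9² = 296
v_rel = (3, -4),  |v_rel|² = 25;  v_rel·d = (3)·(-4) + (-4)·(19) = -88
25·t² + 176·t + 296 = 0  ⇒  m = (-88)² − 25·296 = 344
m = 344 > 0,  v_rel·d = -88 < 0  ⇒  outside

inside=no margin=344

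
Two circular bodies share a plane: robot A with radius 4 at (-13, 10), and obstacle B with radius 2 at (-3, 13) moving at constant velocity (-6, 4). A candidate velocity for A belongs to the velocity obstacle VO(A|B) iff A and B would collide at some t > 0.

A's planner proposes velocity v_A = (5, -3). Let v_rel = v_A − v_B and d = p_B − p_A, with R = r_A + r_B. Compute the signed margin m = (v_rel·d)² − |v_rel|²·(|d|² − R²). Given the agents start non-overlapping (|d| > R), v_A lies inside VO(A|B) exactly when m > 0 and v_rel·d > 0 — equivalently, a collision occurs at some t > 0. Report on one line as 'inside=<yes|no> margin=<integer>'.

d = (10, 3),  |d|² = 109;  R = 4+2 = 6,  c = 109−6² = 73
v_rel = (11, -7),  |v_rel|² = 170;  v_rel·d = (11)·(10) + (-7)·(3) = 89
170·t² − 178·t + 73 = 0  ⇒  m = 89² − 170·73 = -4489
m = -4489 < 0,  v_rel·d = 89 > 0  ⇒  outside

inside=no margin=-4489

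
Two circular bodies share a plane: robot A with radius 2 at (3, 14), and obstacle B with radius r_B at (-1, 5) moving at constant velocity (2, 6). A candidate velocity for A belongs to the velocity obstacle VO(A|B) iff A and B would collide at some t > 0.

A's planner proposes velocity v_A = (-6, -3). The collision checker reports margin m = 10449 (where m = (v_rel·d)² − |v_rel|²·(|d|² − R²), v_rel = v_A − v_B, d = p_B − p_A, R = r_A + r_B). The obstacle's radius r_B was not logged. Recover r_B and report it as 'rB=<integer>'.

m = 10449
d = (-4, -9);  v_rel = (-8, -9),  |v_rel|² = 145
v_rel×d = (-8)·(-9) − (-9)·(-4) = 36
since m = R²·145 − 36²:  R² = (1296 + 10449) / 145 = 81
R = √81 = 9  ⇒  r_B = 9 − 2 = 7

rB=7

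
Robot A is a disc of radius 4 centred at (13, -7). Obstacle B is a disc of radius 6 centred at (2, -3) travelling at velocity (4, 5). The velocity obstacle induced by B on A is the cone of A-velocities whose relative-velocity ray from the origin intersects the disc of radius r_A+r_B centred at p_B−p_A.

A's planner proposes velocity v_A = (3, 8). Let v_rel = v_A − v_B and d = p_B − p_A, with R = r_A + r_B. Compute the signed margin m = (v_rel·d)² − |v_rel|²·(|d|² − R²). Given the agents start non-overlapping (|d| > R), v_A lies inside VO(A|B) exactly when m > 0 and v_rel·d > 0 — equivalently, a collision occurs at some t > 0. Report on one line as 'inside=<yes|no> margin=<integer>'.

d = (-11, 4),  |d|² = 137;  R = 4+6 = 10,  c = 137−10² = 37
v_rel = (-1, 3),  |v_rel|² = 10;  v_rel·d = (-1)·(-11) + (3)·(4) = 23
10·t² − 46·t + 37 = 0  ⇒  m = 23² − 10·37 = 159
m = 159 > 0,  v_rel·d = 23 > 0  ⇒  inside

inside=yes margin=159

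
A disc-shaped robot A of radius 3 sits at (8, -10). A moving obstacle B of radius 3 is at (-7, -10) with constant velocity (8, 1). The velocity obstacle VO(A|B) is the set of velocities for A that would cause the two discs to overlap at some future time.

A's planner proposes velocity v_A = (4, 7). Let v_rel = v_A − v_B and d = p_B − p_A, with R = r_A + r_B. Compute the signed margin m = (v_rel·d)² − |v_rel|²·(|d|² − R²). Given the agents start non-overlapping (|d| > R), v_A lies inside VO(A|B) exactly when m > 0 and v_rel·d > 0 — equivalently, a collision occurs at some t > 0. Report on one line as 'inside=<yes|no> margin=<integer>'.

d = (-15, 0),  |d|² = 225;  R = 3+3 = 6,  c = 225−6² = 189
v_rel = (-4, 6),  |v_rel|² = 52;  v_rel·d = (-4)·(-15) + (6)·(0) = 60
52·t² − 120·t + 189 = 0  ⇒  m = 60² − 52·189 = -6228
m = -6228 < 0,  v_rel·d = 60 > 0  ⇒  outside

inside=no margin=-6228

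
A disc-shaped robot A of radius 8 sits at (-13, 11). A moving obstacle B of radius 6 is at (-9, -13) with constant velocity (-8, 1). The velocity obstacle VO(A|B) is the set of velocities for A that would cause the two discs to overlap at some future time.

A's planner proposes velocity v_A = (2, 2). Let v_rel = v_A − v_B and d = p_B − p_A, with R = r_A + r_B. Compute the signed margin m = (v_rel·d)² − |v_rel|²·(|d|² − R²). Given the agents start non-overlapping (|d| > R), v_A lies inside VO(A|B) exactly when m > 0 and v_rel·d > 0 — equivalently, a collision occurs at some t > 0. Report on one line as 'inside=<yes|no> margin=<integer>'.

d = (4, -24),  |d|² = 592;  R = 8+6 = 14,  c = 592−14² = 396
v_rel = (10, 1),  |v_rel|² = 101;  v_rel·d = (10)·(4) + (1)·(-24) = 16
101·t² − 32·t + 396 = 0  ⇒  m = 16² − 101·396 = -39740
m = -39740 < 0,  v_rel·d = 16 > 0  ⇒  outside

inside=no margin=-39740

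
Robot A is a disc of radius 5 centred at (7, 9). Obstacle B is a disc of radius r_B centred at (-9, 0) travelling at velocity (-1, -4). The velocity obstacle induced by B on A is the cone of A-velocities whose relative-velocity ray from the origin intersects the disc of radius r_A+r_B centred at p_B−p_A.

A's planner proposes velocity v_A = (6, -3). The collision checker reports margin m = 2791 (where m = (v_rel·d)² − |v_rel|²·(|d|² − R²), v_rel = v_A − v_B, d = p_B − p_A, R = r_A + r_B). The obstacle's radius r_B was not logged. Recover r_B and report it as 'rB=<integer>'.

m = 2791
d = (-16, -9);  v_rel = (7, 1),  |v_rel|² = 50
v_rel×d = (7)·(-9) − (1)·(-16) = -47
since m = R²·50 − (-47)²:  R² = (2209 + 2791) / 50 = 100
R = √100 = 10  ⇒  r_B = 10 − 5 = 5

rB=5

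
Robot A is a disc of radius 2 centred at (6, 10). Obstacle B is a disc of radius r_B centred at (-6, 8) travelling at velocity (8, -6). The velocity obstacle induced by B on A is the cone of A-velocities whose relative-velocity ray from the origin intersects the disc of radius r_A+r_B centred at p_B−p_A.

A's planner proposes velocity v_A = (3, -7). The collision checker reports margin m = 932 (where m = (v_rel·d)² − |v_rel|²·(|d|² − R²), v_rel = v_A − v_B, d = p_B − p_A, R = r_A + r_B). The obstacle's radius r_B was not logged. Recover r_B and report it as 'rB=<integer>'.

m = 932
d = (-12, -2);  v_rel = (-5, -1),  |v_rel|² = 26
v_rel×d = (-5)·(-2) − (-1)·(-12) = -2
since m = R²·26 − (-2)²:  R² = (4 + 932) / 26 = 36
R = √36 = 6  ⇒  r_B = 6 − 2 = 4

rB=4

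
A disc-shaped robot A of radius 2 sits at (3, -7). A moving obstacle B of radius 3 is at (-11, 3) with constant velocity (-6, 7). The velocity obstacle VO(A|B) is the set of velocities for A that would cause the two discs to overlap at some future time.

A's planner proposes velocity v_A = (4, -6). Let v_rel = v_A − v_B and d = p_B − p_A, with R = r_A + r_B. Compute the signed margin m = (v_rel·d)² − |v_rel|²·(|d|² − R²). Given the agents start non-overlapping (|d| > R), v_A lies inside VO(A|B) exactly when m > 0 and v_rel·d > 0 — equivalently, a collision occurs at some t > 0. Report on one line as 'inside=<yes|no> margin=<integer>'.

d = (-14, 10),  |d|² = 296;  R = 2+3 = 5,  c = 296−5² = 271
v_rel = (10, -13),  |v_rel|² = 269;  v_rel·d = (10)·(-14) + (-13)·(10) = -270
269·t² + 540·t + 271 = 0  ⇒  m = (-270)² − 269·271 = 1
m = 1 > 0,  v_rel·d = -270 < 0  ⇒  outside

inside=no margin=1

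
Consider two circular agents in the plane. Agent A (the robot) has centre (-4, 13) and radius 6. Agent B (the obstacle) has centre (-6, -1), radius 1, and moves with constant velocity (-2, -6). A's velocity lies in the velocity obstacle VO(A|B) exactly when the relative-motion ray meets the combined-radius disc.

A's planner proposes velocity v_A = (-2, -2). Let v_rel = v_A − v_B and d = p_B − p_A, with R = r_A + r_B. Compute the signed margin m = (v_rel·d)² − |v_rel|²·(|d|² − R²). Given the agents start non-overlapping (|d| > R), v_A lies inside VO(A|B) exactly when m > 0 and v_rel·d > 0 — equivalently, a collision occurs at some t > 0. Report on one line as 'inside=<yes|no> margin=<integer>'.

d = (-2, -14),  |d|² = 200;  R = 6+1 = 7,  c = 200−7² = 151
v_rel = (0, 4),  |v_rel|² = 16;  v_rel·d = (0)·(-2) + (4)·(-14) = -56
16·t² + 112·t + 151 = 0  ⇒  m = (-56)² − 16·151 = 720
m = 720 > 0,  v_rel·d = -56 < 0  ⇒  outside

inside=no margin=720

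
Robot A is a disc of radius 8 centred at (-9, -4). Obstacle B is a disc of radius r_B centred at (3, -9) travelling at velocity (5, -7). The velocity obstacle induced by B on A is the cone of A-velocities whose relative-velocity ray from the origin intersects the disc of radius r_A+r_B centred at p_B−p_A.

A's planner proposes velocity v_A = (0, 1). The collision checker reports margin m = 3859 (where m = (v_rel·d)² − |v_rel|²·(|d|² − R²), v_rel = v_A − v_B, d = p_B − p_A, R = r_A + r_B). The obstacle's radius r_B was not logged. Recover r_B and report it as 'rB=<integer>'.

m = 3859
d = (12, -5);  v_rel = (-5, 8),  |v_rel|² = 89
v_rel×d = (-5)·(-5) − (8)·(12) = -71
since m = R²·89 − (-71)²:  R² = (5041 + 3859) / 89 = 100
R = √100 = 10  ⇒  r_B = 10 − 8 = 2

rB=2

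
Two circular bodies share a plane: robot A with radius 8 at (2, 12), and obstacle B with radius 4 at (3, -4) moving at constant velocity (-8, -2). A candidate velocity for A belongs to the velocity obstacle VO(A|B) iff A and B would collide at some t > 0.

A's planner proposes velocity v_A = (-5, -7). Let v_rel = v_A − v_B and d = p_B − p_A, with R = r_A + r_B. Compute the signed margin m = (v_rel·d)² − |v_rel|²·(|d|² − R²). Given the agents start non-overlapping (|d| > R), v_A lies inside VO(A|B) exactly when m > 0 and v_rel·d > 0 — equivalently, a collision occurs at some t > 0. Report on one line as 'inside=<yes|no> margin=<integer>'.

d = (1, -16),  |d|² = 257;  R = 8+4 = 12,  c = 257−12² = 113
v_rel = (3, -5),  |v_rel|² = 34;  v_rel·d = (3)·(1) + (-5)·(-16) = 83
34·t² − 166·t + 113 = 0  ⇒  m = 83² − 34·113 = 3047
m = 3047 > 0,  v_rel·d = 83 > 0  ⇒  inside

inside=yes margin=3047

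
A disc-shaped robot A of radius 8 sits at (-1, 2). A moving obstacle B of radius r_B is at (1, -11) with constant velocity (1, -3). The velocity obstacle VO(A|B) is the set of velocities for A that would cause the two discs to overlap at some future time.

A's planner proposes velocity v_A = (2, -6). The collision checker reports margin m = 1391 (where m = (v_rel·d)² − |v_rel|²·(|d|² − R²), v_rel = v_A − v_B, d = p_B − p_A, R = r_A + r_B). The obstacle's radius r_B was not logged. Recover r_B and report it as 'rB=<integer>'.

m = 1391
d = (2, -13);  v_rel = (1, -3),  |v_rel|² = 10
v_rel×d = (1)·(-13) − (-3)·(2) = -7
since m = R²·10 − (-7)²:  R² = (49 + 1391) / 10 = 144
R = √144 = 12  ⇒  r_B = 12 − 8 = 4

rB=4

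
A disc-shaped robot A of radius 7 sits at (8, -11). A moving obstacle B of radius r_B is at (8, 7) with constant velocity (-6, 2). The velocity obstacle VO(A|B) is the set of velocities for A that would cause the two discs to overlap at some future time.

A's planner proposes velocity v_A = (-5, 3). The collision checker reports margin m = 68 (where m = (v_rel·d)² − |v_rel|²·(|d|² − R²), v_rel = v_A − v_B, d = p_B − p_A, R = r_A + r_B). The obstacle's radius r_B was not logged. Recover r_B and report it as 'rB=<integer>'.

m = 68
d = (0, 18);  v_rel = (1, 1),  |v_rel|² = 2
v_rel×d = (1)·(18) − (1)·(0) = 18
since m = R²·2 − 18²:  R² = (324 + 68) / 2 = 196
R = √196 = 14  ⇒  r_B = 14 − 7 = 7

rB=7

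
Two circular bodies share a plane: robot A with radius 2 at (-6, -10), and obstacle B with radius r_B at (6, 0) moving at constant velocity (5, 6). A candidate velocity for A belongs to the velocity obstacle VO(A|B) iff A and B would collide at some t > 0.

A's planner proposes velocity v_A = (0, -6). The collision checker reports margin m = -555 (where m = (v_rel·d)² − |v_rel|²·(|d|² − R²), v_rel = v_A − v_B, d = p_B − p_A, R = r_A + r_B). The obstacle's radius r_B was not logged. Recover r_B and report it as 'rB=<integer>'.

m = -555
d = (12, 10);  v_rel = (-5, -12),  |v_rel|² = 169
v_rel×d = (-5)·(10) − (-12)·(12) = 94
since m = R²·169 − 94²:  R² = (8836 + -555) / 169 = 49
R = √49 = 7  ⇒  r_B = 7 − 2 = 5

rB=5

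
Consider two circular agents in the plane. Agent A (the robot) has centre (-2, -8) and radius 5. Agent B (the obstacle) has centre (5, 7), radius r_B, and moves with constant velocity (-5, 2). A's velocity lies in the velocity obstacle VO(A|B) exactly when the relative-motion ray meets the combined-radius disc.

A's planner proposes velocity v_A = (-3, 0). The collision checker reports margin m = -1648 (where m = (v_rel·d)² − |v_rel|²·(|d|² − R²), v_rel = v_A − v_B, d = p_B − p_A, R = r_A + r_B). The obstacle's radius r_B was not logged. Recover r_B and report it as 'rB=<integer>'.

m = -1648
d = (7, 15);  v_rel = (2, -2),  |v_rel|² = 8
v_rel×d = (2)·(15) − (-2)·(7) = 44
since m = R²·8 − 44²:  R² = (1936 + -1648) / 8 = 36
R = √36 = 6  ⇒  r_B = 6 − 5 = 1

rB=1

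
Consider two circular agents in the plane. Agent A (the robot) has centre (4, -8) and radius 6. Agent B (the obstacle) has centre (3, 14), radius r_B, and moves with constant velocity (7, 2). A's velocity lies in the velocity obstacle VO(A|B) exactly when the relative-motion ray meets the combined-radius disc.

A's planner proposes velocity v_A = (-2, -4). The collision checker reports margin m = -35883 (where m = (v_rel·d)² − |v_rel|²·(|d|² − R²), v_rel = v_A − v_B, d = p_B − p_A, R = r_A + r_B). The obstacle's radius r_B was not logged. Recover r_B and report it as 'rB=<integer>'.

m = -35883
d = (-1, 22);  v_rel = (-9, -6),  |v_rel|² = 117
v_rel×d = (-9)·(22) − (-6)·(-1) = -204
since m = R²·117 − (-204)²:  R² = (41616 + -35883) / 117 = 49
R = √49 = 7  ⇒  r_B = 7 − 6 = 1

rB=1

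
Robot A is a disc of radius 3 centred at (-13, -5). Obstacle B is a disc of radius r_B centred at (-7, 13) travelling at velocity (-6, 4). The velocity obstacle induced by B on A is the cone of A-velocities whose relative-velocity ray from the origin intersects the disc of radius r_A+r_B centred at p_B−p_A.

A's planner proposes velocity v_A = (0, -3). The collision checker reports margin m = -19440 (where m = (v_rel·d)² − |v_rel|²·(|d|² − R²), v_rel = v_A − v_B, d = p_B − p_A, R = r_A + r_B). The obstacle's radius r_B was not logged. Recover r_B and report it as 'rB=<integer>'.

m = -19440
d = (6, 18);  v_rel = (6, -7),  |v_rel|² = 85
v_rel×d = (6)·(18) − (-7)·(6) = 150
since m = R²·85 − 150²:  R² = (22500 + -19440) / 85 = 36
R = √36 = 6  ⇒  r_B = 6 − 3 = 3

rB=3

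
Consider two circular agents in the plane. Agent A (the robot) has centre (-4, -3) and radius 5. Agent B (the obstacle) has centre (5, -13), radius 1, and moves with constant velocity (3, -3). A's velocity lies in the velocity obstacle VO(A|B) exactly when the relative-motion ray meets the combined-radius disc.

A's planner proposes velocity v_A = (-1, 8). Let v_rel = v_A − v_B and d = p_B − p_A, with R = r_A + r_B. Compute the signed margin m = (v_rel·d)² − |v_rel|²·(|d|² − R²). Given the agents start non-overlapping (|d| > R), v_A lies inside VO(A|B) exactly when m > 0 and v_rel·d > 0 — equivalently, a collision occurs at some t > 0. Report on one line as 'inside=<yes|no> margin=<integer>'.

d = (9, -10),  |d|² = 181;  R = 5+1 = 6,  c = 181−6² = 145
v_rel = (-4, 11),  |v_rel|² = 137;  v_rel·d = (-4)·(9) + (11)·(-10) = -146
137·t² + 292·t + 145 = 0  ⇒  m = (-146)² − 137·145 = 1451
m = 1451 > 0,  v_rel·d = -146 < 0  ⇒  outside

inside=no margin=1451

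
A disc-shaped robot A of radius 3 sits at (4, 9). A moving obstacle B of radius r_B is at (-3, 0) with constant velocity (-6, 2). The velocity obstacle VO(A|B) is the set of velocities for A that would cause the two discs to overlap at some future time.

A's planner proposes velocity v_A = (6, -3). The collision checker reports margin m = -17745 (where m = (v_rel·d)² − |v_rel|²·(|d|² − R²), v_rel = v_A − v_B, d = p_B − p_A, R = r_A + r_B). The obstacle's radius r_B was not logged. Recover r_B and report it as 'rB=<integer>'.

m = -17745
d = (-7, -9);  v_rel = (12, -5),  |v_rel|² = 169
v_rel×d = (12)·(-9) − (-5)·(-7) = -143
since m = R²·169 − (-143)²:  R² = (20449 + -17745) / 169 = 16
R = √16 = 4  ⇒  r_B = 4 − 3 = 1

rB=1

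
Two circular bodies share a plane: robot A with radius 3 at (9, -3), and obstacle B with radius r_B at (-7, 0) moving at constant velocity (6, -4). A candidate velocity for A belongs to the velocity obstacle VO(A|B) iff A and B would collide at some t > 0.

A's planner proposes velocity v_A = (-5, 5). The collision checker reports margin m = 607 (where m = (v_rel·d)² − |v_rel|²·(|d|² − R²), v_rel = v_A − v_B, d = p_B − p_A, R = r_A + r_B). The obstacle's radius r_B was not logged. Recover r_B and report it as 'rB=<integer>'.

m = 607
d = (-16, 3);  v_rel = (-11, 9),  |v_rel|² = 202
v_rel×d = (-11)·(3) − (9)·(-16) = 111
since m = R²·202 − 111²:  R² = (12321 + 607) / 202 = 64
R = √64 = 8  ⇒  r_B = 8 − 3 = 5

rB=5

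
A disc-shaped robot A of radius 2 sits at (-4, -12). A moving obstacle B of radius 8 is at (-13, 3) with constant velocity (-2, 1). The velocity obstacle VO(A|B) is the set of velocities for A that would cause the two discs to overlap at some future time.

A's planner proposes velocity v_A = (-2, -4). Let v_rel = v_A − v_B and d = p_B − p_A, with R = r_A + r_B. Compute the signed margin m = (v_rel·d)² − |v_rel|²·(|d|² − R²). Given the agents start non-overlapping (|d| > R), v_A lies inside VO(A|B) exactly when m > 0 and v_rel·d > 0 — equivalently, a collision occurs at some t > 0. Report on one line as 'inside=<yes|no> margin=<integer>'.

d = (-9, 15),  |d|² = 306;  R = 2+8 = 10,  c = 306−10² = 206
v_rel = (0, -5),  |v_rel|² = 25;  v_rel·d = (0)·(-9) + (-5)·(15) = -75
25·t² + 150·t + 206 = 0  ⇒  m = (-75)² − 25·206 = 475
m = 475 > 0,  v_rel·d = -75 < 0  ⇒  outside

inside=no margin=475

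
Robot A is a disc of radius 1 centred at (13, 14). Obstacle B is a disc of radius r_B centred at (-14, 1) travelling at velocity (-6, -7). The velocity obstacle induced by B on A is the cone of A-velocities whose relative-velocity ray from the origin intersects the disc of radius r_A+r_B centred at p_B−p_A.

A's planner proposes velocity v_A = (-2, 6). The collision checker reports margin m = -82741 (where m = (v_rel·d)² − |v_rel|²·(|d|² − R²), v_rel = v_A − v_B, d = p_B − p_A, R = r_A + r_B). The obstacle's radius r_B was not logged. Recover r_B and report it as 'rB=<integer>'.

m = -82741
d = (-27, -13);  v_rel = (4, 13),  |v_rel|² = 185
v_rel×d = (4)·(-13) − (13)·(-27) = 299
since m = R²·185 − 299²:  R² = (89401 + -82741) / 185 = 36
R = √36 = 6  ⇒  r_B = 6 − 1 = 5

rB=5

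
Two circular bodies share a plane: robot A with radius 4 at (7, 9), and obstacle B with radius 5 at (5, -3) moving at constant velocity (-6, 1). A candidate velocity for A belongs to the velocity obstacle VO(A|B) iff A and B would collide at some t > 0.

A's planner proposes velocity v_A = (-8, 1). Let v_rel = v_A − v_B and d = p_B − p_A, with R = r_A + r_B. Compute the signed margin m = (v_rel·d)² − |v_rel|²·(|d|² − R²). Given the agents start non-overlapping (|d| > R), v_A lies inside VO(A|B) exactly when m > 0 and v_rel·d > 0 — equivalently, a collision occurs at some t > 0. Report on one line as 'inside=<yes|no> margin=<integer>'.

d = (-2, -12),  |d|² = 148;  R = 4+5 = 9,  c = 148−9² = 67
v_rel = (-2, 0),  |v_rel|² = 4;  v_rel·d = (-2)·(-2) + (0)·(-12) = 4
4·t² − 8·t + 67 = 0  ⇒  m = 4² − 4·67 = -252
m = -252 < 0,  v_rel·d = 4 > 0  ⇒  outside

inside=no margin=-252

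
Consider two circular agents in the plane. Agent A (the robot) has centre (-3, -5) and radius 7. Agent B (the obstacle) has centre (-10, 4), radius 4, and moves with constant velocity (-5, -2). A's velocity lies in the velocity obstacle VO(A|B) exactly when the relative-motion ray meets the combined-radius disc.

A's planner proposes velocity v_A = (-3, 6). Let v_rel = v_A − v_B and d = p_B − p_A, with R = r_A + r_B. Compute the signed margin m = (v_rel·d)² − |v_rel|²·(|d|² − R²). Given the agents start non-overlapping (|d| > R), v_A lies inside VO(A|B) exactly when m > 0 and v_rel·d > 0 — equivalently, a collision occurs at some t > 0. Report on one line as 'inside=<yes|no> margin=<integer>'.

d = (-7, 9),  |d|² = 130;  R = 7+4 = 11,  c = 130−11² = 9
v_rel = (2, 8),  |v_rel|² = 68;  v_rel·d = (2)·(-7) + (8)·(9) = 58
68·t² − 116·t + 9 = 0  ⇒  m = 58² − 68·9 = 2752
m = 2752 > 0,  v_rel·d = 58 > 0  ⇒  inside

inside=yes margin=2752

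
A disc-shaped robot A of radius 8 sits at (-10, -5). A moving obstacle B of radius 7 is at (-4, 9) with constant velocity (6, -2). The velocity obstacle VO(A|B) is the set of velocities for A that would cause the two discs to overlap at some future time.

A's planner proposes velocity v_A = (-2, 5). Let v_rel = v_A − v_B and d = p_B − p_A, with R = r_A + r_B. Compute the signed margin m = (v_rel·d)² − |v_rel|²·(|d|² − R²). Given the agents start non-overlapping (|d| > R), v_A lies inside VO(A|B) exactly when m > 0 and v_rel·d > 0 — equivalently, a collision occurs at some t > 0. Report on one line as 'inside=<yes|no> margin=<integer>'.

d = (6, 14),  |d|² = 232;  R = 8+7 = 15,  c = 232−15² = 7
v_rel = (-8, 7),  |v_rel|² = 113;  v_rel·d = (-8)·(6) + (7)·(14) = 50
113·t² − 100·t + 7 = 0  ⇒  m = 50² − 113·7 = 1709
m = 1709 > 0,  v_rel·d = 50 > 0  ⇒  inside

inside=yes margin=1709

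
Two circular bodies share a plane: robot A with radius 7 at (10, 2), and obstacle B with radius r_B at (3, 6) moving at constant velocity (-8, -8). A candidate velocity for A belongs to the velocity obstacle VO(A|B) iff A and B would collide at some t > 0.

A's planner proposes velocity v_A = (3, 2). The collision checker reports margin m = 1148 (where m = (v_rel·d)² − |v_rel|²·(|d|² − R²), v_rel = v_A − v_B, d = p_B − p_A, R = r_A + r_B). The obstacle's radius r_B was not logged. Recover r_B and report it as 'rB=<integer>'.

m = 1148
d = (-7, 4);  v_rel = (11, 10),  |v_rel|² = 221
v_rel×d = (11)·(4) − (10)·(-7) = 114
since m = R²·221 − 114²:  R² = (12996 + 1148) / 221 = 64
R = √64 = 8  ⇒  r_B = 8 − 7 = 1

rB=1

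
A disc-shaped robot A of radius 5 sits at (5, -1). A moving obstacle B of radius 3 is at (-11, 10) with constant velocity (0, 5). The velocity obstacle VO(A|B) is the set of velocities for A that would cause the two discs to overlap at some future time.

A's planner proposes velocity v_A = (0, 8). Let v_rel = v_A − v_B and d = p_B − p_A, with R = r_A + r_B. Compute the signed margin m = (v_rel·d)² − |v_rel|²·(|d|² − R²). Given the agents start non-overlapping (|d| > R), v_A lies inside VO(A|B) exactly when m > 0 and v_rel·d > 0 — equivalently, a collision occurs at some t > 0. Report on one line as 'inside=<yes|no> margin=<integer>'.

d = (-16, 11),  |d|² = 377;  R = 5+3 = 8,  c = 377−8² = 313
v_rel = (0, 3),  |v_rel|² = 9;  v_rel·d = (0)·(-16) + (3)·(11) = 33
9·t² − 66·t + 313 = 0  ⇒  m = 33² − 9·313 = -1728
m = -1728 < 0,  v_rel·d = 33 > 0  ⇒  outside

inside=no margin=-1728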